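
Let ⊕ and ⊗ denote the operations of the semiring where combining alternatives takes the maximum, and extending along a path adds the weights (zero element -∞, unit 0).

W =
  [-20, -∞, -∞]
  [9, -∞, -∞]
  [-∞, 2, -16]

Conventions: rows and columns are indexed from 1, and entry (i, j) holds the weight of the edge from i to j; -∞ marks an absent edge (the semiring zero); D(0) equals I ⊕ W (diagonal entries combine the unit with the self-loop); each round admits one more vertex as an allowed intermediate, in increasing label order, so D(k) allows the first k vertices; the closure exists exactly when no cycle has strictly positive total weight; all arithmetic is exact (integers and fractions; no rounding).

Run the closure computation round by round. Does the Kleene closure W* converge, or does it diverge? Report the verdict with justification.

D(0):
  [0, -∞, -∞]
  [9, 0, -∞]
  [-∞, 2, 0]
D(1):
  [0, -∞, -∞]
  [9, 0, -∞]
  [-∞, 2, 0]
D(2):
  [0, -∞, -∞]
  [9, 0, -∞]
  [11, 2, 0]
D(3):
  [0, -∞, -∞]
  [9, 0, -∞]
  [11, 2, 0]
Key observation: every diagonal entry stays at the unit through all rounds, so no improving cycle exists.
Answer: CONVERGES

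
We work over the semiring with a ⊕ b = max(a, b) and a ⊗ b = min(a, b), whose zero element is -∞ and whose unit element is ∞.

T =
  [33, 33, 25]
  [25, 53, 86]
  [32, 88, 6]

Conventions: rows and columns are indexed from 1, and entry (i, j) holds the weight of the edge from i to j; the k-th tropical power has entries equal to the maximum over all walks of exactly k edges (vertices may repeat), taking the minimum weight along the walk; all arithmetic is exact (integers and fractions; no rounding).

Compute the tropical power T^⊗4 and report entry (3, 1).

T^⊗2:
  [33, 33, 33]
  [32, 86, 53]
  [32, 53, 86]
T^⊗3:
  [33, 33, 33]
  [32, 53, 86]
  [32, 86, 53]
T^⊗4:
  [33, 33, 33]
  [32, 86, 53]
  [32, 53, 86]
Key observation: the optimum is the walk 3->1->1->1->1, with weight 32 min 33 min 33 min 33 = 32.
Optimal value attained by: walk 3->1->1->1->1.
Answer: (T^⊗4)[3][1] = 32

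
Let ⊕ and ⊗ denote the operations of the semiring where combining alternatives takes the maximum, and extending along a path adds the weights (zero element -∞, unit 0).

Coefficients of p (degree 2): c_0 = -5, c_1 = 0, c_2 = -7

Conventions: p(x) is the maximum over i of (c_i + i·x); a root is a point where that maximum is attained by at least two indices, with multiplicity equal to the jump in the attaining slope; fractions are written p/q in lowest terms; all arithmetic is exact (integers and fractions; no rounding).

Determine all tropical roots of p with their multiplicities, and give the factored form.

hull edge (i=0, c=-5) to (i=1, c=0): slope 5, span 1
hull edge (i=1, c=0) to (i=2, c=-7): slope -7, span 1
Factored form: p(x) = -7 ⊗ (x ⊕ (-5)) ⊗ (x ⊕ 7)
Answer: roots = -5 (mult 1), 7 (mult 1)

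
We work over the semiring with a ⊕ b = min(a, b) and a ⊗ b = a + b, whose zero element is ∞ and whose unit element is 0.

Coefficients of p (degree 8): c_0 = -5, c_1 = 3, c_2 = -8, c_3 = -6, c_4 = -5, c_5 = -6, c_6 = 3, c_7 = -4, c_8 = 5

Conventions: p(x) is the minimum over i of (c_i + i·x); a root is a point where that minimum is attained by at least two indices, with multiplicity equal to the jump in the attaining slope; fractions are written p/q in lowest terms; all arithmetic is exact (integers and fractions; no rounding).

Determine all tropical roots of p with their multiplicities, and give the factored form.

hull edge (i=0, c=-5) to (i=2, c=-8): slope -3/2, span 2
hull edge (i=2, c=-8) to (i=5, c=-6): slope 2/3, span 3
hull edge (i=5, c=-6) to (i=7, c=-4): slope 1, span 2
hull edge (i=7, c=-4) to (i=8, c=5): slope 9, span 1
Factored form: p(x) = 5 ⊗ (x ⊕ (-9)) ⊗ (x ⊕ (-1)) ⊗ (x ⊕ (-1)) ⊗ (x ⊕ (-2/3)) ⊗ (x ⊕ (-2/3)) ⊗ (x ⊕ (-2/3)) ⊗ (x ⊕ 3/2) ⊗ (x ⊕ 3/2)
Answer: roots = -9 (mult 1), -1 (mult 2), -2/3 (mult 3), 3/2 (mult 2)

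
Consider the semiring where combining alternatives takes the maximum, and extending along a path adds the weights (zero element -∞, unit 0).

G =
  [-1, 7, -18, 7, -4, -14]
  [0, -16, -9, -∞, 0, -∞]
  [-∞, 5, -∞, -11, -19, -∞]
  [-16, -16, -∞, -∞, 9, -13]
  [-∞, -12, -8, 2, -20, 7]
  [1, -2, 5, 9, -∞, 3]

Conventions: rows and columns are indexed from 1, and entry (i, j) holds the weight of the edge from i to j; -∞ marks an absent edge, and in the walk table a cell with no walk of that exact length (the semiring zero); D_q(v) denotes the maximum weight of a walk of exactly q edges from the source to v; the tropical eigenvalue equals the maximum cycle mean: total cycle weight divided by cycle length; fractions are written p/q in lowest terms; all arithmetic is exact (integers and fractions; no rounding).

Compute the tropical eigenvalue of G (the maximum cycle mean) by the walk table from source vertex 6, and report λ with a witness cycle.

q=0: [-∞, -∞, -∞, -∞, -∞, 0]
q=1: [1, -2, 5, 9, -∞, 3]
q=2: [4, 10, 8, 12, 18, 6]
q=3: [10, 13, 11, 20, 21, 25]
q=4: [26, 23, 30, 34, 29, 28]
q=5: [29, 35, 33, 37, 43, 36]
q=6: [37, 38, 41, 45, 46, 50]
Optimal cycle mean attained by: cycle 4->5->6->4, total 9 + 7 + 9, length 3.
Answer: λ = 25/3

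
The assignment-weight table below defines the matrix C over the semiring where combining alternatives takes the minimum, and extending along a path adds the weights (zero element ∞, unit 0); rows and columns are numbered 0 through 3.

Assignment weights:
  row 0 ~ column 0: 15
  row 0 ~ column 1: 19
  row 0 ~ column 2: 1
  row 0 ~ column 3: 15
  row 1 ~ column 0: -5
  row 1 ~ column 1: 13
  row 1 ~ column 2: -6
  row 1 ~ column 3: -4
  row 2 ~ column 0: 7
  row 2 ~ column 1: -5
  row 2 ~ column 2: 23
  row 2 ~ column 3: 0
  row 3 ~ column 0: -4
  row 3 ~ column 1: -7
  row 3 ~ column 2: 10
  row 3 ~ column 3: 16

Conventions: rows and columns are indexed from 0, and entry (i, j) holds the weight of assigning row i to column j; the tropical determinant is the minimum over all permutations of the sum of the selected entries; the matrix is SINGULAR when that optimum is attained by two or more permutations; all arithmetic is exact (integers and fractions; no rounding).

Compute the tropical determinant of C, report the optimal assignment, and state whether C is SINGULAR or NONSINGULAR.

σ = (0, 1, 2, 3): 15 + 13 + 23 + 16 = 67
σ = (0, 1, 3, 2): 15 + 13 + 0 + 10 = 38
σ = (0, 2, 1, 3): 15 + (-6) + (-5) + 16 = 20
σ = (0, 2, 3, 1): 15 + (-6) + 0 + (-7) = 2
σ = (0, 3, 1, 2): 15 + (-4) + (-5) + 10 = 16
σ = (0, 3, 2, 1): 15 + (-4) + 23 + (-7) = 27
σ = (1, 0, 2, 3): 19 + (-5) + 23 + 16 = 53
σ = (1, 0, 3, 2): 19 + (-5) + 0 + 10 = 24
σ = (1, 2, 0, 3): 19 + (-6) + 7 + 16 = 36
σ = (1, 2, 3, 0): 19 + (-6) + 0 + (-4) = 9
σ = (1, 3, 0, 2): 19 + (-4) + 7 + 10 = 32
σ = (1, 3, 2, 0): 19 + (-4) + 23 + (-4) = 34
σ = (2, 0, 1, 3): 1 + (-5) + (-5) + 16 = 7
σ = (2, 0, 3, 1): 1 + (-5) + 0 + (-7) = -11
σ = (2, 1, 0, 3): 1 + 13 + 7 + 16 = 37
σ = (2, 1, 3, 0): 1 + 13 + 0 + (-4) = 10
σ = (2, 3, 0, 1): 1 + (-4) + 7 + (-7) = -3
σ = (2, 3, 1, 0): 1 + (-4) + (-5) + (-4) = -12
σ = (3, 0, 1, 2): 15 + (-5) + (-5) + 10 = 15
σ = (3, 0, 2, 1): 15 + (-5) + 23 + (-7) = 26
σ = (3, 1, 0, 2): 15 + 13 + 7 + 10 = 45
σ = (3, 1, 2, 0): 15 + 13 + 23 + (-4) = 47
σ = (3, 2, 0, 1): 15 + (-6) + 7 + (-7) = 9
σ = (3, 2, 1, 0): 15 + (-6) + (-5) + (-4) = 0
Optimal value attained by: σ = (2, 3, 1, 0).
Answer: det⊕(C) = -12; verdict: NONSINGULAR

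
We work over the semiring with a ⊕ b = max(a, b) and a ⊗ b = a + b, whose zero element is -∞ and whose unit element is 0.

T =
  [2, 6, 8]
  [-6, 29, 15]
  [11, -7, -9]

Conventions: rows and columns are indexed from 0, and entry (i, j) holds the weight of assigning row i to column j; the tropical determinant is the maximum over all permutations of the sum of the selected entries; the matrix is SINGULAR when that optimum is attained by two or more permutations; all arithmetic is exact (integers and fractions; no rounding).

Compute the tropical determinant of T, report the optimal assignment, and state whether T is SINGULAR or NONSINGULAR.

σ = (0, 1, 2): 2 + 29 + (-9) = 22
σ = (0, 2, 1): 2 + 15 + (-7) = 10
σ = (1, 0, 2): 6 + (-6) + (-9) = -9
σ = (1, 2, 0): 6 + 15 + 11 = 32
σ = (2, 0, 1): 8 + (-6) + (-7) = -5
σ = (2, 1, 0): 8 + 29 + 11 = 48
Optimal value attained by: σ = (2, 1, 0).
Answer: det⊕(T) = 48; verdict: NONSINGULAR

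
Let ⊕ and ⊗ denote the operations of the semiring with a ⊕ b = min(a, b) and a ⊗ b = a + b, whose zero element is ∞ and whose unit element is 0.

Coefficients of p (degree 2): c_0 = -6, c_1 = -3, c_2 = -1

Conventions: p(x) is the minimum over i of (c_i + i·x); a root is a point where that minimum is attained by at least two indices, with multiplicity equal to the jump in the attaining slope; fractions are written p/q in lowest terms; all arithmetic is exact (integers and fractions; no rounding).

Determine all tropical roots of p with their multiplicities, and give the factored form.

hull edge (i=0, c=-6) to (i=2, c=-1): slope 5/2, span 2
Factored form: p(x) = -1 ⊗ (x ⊕ (-5/2)) ⊗ (x ⊕ (-5/2))
Answer: roots = -5/2 (mult 2)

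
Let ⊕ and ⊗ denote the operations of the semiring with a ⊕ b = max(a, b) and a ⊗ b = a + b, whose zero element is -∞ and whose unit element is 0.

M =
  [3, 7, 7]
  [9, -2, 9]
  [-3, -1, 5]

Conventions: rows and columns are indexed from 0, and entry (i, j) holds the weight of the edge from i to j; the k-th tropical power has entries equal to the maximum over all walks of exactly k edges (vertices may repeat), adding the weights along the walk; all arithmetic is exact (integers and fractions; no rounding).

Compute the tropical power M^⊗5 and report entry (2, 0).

M^⊗2:
  [16, 10, 16]
  [12, 16, 16]
  [8, 4, 10]
M^⊗3:
  [19, 23, 23]
  [25, 19, 25]
  [13, 15, 15]
M^⊗4:
  [32, 26, 32]
  [28, 32, 32]
  [24, 20, 24]
M^⊗5:
  [35, 39, 39]
  [41, 35, 41]
  [29, 31, 31]
Key observation: the optimum is the walk 2->0->1->0->1->0, with weight (-3) + 7 + 9 + 7 + 9 = 29.
Optimal value attained by: walk 2->0->1->0->1->0.
Answer: (M^⊗5)[2][0] = 29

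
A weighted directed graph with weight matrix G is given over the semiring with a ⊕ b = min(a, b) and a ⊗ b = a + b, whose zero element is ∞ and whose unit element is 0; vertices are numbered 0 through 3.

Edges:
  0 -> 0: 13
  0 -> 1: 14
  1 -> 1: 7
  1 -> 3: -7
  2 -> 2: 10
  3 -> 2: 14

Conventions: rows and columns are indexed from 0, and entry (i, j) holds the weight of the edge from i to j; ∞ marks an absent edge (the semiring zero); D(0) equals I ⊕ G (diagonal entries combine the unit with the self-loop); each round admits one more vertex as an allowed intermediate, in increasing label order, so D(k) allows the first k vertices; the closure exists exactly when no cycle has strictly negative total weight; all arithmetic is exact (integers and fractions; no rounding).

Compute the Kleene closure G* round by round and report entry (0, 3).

D(0):
  [0, 14, ∞, ∞]
  [∞, 0, ∞, -7]
  [∞, ∞, 0, ∞]
  [∞, ∞, 14, 0]
D(1):
  [0, 14, ∞, ∞]
  [∞, 0, ∞, -7]
  [∞, ∞, 0, ∞]
  [∞, ∞, 14, 0]
D(2):
  [0, 14, ∞, 7]
  [∞, 0, ∞, -7]
  [∞, ∞, 0, ∞]
  [∞, ∞, 14, 0]
D(3):
  [0, 14, ∞, 7]
  [∞, 0, ∞, -7]
  [∞, ∞, 0, ∞]
  [∞, ∞, 14, 0]
D(4):
  [0, 14, 21, 7]
  [∞, 0, 7, -7]
  [∞, ∞, 0, ∞]
  [∞, ∞, 14, 0]
Answer: G*[0][3] = 7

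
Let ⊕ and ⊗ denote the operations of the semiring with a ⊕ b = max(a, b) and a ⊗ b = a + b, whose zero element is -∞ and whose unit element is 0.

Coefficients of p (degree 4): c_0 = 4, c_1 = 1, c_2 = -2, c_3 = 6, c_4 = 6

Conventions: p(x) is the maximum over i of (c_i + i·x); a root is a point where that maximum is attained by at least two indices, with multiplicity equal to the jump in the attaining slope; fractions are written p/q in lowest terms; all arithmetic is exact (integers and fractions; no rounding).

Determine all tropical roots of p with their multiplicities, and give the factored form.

hull edge (i=0, c=4) to (i=3, c=6): slope 2/3, span 3
hull edge (i=3, c=6) to (i=4, c=6): slope 0, span 1
Factored form: p(x) = 6 ⊗ (x ⊕ (-2/3)) ⊗ (x ⊕ (-2/3)) ⊗ (x ⊕ (-2/3)) ⊗ (x ⊕ 0)
Answer: roots = -2/3 (mult 3), 0 (mult 1)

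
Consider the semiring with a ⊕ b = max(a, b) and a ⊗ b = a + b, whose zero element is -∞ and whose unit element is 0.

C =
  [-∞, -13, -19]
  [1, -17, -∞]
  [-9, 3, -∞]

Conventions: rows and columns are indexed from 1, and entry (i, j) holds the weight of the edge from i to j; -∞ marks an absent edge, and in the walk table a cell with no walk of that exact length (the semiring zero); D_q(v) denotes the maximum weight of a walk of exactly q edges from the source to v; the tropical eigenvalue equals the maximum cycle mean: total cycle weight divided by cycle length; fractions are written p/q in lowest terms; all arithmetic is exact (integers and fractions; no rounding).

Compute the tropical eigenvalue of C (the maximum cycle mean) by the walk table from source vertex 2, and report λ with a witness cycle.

q=0: [-∞, 0, -∞]
q=1: [1, -17, -∞]
q=2: [-16, -12, -18]
q=3: [-11, -15, -35]
Optimal cycle mean attained by: cycle 1->3->2->1, total (-19) + 3 + 1, length 3.
Answer: λ = -5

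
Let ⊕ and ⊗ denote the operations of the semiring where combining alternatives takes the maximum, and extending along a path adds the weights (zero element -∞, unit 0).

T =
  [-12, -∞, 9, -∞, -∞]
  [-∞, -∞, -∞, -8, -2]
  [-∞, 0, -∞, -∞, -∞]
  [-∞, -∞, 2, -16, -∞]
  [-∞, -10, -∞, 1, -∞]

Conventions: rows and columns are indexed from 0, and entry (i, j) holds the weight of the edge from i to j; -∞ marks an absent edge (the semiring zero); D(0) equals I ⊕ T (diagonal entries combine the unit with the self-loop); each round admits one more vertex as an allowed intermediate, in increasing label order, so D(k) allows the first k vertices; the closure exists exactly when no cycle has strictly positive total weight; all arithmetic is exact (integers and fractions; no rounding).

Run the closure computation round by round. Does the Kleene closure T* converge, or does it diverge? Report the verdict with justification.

D(0):
  [0, -∞, 9, -∞, -∞]
  [-∞, 0, -∞, -8, -2]
  [-∞, 0, 0, -∞, -∞]
  [-∞, -∞, 2, 0, -∞]
  [-∞, -10, -∞, 1, 0]
D(1):
  [0, -∞, 9, -∞, -∞]
  [-∞, 0, -∞, -8, -2]
  [-∞, 0, 0, -∞, -∞]
  [-∞, -∞, 2, 0, -∞]
  [-∞, -10, -∞, 1, 0]
D(2):
  [0, -∞, 9, -∞, -∞]
  [-∞, 0, -∞, -8, -2]
  [-∞, 0, 0, -8, -2]
  [-∞, -∞, 2, 0, -∞]
  [-∞, -10, -∞, 1, 0]
D(3):
  [0, 9, 9, 1, 7]
  [-∞, 0, -∞, -8, -2]
  [-∞, 0, 0, -8, -2]
  [-∞, 2, 2, 0, 0]
  [-∞, -10, -∞, 1, 0]
Detection: at round 4, diagonal entry (4, 4) turns strictly positive.
Key observation: the cycle 4->3->2->1->4 has total weight 1 + 2 + 0 + (-2), which is strictly positive.
Answer: DIVERGES — positive cycle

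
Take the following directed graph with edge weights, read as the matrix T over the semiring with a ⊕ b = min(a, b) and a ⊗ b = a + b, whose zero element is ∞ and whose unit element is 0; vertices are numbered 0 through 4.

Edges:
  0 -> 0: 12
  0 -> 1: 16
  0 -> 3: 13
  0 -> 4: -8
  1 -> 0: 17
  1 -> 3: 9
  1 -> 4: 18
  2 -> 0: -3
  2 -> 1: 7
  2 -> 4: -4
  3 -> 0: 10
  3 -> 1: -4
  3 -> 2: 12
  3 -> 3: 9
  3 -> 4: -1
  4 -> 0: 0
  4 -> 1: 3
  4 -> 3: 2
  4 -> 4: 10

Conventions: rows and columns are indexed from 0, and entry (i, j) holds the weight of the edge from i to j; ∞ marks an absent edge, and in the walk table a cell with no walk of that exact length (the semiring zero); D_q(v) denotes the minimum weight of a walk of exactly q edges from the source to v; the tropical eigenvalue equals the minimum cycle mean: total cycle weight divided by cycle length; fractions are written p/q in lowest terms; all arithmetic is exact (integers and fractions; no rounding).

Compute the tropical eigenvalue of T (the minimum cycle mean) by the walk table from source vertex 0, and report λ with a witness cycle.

q=0: [0, ∞, ∞, ∞, ∞]
q=1: [12, 16, ∞, 13, -8]
q=2: [-8, -5, 25, -6, 2]
q=3: [2, -10, 6, 3, -16]
q=4: [-16, -13, 15, -14, -6]
q=5: [-6, -18, -2, -5, -24]
Optimal cycle mean attained by: cycle 0->4->0, total (-8) + 0, length 2.
Answer: λ = -4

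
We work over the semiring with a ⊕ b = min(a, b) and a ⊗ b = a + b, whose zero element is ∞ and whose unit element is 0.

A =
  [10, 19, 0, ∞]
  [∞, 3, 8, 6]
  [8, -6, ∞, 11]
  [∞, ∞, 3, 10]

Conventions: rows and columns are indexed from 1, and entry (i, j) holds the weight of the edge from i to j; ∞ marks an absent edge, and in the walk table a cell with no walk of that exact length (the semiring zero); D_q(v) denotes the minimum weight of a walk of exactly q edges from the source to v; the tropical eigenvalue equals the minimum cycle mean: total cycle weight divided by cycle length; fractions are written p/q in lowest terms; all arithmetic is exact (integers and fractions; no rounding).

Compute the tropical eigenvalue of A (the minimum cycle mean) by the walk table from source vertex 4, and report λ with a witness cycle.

q=0: [∞, ∞, ∞, 0]
q=1: [∞, ∞, 3, 10]
q=2: [11, -3, 13, 14]
q=3: [21, 0, 5, 3]
q=4: [13, -1, 6, 6]
Optimal cycle mean attained by: cycle 2->3->2, total 8 + (-6), length 2.
Answer: λ = 1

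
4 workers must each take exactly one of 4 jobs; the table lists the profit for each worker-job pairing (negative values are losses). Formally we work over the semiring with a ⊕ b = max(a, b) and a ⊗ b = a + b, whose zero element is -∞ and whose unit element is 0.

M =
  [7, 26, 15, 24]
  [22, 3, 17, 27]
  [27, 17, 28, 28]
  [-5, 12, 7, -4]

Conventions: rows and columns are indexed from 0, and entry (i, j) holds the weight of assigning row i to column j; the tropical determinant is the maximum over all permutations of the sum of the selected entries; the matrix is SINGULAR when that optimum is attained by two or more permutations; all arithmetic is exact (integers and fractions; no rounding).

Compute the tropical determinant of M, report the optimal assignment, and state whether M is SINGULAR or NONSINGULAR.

σ = (0, 1, 2, 3): 7 + 3 + 28 + (-4) = 34
σ = (0, 1, 3, 2): 7 + 3 + 28 + 7 = 45
σ = (0, 2, 1, 3): 7 + 17 + 17 + (-4) = 37
σ = (0, 2, 3, 1): 7 + 17 + 28 + 12 = 64
σ = (0, 3, 1, 2): 7 + 27 + 17 + 7 = 58
σ = (0, 3, 2, 1): 7 + 27 + 28 + 12 = 74
σ = (1, 0, 2, 3): 26 + 22 + 28 + (-4) = 72
σ = (1, 0, 3, 2): 26 + 22 + 28 + 7 = 83
σ = (1, 2, 0, 3): 26 + 17 + 27 + (-4) = 66
σ = (1, 2, 3, 0): 26 + 17 + 28 + (-5) = 66
σ = (1, 3, 0, 2): 26 + 27 + 27 + 7 = 87
σ = (1, 3, 2, 0): 26 + 27 + 28 + (-5) = 76
σ = (2, 0, 1, 3): 15 + 22 + 17 + (-4) = 50
σ = (2, 0, 3, 1): 15 + 22 + 28 + 12 = 77
σ = (2, 1, 0, 3): 15 + 3 + 27 + (-4) = 41
σ = (2, 1, 3, 0): 15 + 3 + 28 + (-5) = 41
σ = (2, 3, 0, 1): 15 + 27 + 27 + 12 = 81
σ = (2, 3, 1, 0): 15 + 27 + 17 + (-5) = 54
σ = (3, 0, 1, 2): 24 + 22 + 17 + 7 = 70
σ = (3, 0, 2, 1): 24 + 22 + 28 + 12 = 86
σ = (3, 1, 0, 2): 24 + 3 + 27 + 7 = 61
σ = (3, 1, 2, 0): 24 + 3 + 28 + (-5) = 50
σ = (3, 2, 0, 1): 24 + 17 + 27 + 12 = 80
σ = (3, 2, 1, 0): 24 + 17 + 17 + (-5) = 53
Optimal value attained by: σ = (1, 3, 0, 2).
Answer: det⊕(M) = 87; verdict: NONSINGULAR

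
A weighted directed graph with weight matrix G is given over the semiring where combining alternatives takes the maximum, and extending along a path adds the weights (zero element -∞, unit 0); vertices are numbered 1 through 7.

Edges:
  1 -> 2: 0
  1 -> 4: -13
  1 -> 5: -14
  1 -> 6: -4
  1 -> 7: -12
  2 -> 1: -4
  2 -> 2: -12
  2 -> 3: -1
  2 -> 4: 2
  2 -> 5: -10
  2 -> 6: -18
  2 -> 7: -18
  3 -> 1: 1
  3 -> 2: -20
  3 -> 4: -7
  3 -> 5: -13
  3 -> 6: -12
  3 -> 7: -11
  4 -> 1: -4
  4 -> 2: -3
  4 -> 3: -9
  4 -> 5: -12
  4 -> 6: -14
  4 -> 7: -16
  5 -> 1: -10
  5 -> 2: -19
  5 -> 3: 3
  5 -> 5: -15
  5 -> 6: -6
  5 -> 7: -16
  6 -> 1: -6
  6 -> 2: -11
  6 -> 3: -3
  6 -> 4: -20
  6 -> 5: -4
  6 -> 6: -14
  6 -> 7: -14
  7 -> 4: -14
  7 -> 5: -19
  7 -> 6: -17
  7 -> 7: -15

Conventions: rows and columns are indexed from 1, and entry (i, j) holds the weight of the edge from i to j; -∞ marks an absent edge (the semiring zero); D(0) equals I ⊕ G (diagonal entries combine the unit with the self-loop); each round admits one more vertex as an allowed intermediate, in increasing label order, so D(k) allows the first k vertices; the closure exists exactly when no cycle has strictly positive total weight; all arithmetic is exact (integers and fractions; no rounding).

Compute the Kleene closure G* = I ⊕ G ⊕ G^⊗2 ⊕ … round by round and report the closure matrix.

D(0):
  [0, 0, -∞, -13, -14, -4, -12]
  [-4, 0, -1, 2, -10, -18, -18]
  [1, -20, 0, -7, -13, -12, -11]
  [-4, -3, -9, 0, -12, -14, -16]
  [-10, -19, 3, -∞, 0, -6, -16]
  [-6, -11, -3, -20, -4, 0, -14]
  [-∞, -∞, -∞, -14, -19, -17, 0]
D(1):
  [0, 0, -∞, -13, -14, -4, -12]
  [-4, 0, -1, 2, -10, -8, -16]
  [1, 1, 0, -7, -13, -3, -11]
  [-4, -3, -9, 0, -12, -8, -16]
  [-10, -10, 3, -23, 0, -6, -16]
  [-6, -6, -3, -19, -4, 0, -14]
  [-∞, -∞, -∞, -14, -19, -17, 0]
D(2):
  [0, 0, -1, 2, -10, -4, -12]
  [-4, 0, -1, 2, -10, -8, -16]
  [1, 1, 0, 3, -9, -3, -11]
  [-4, -3, -4, 0, -12, -8, -16]
  [-10, -10, 3, -8, 0, -6, -16]
  [-6, -6, -3, -4, -4, 0, -14]
  [-∞, -∞, -∞, -14, -19, -17, 0]
D(3):
  [0, 0, -1, 2, -10, -4, -12]
  [0, 0, -1, 2, -10, -4, -12]
  [1, 1, 0, 3, -9, -3, -11]
  [-3, -3, -4, 0, -12, -7, -15]
  [4, 4, 3, 6, 0, 0, -8]
  [-2, -2, -3, 0, -4, 0, -14]
  [-∞, -∞, -∞, -14, -19, -17, 0]
D(4):
  [0, 0, -1, 2, -10, -4, -12]
  [0, 0, -1, 2, -10, -4, -12]
  [1, 1, 0, 3, -9, -3, -11]
  [-3, -3, -4, 0, -12, -7, -15]
  [4, 4, 3, 6, 0, 0, -8]
  [-2, -2, -3, 0, -4, 0, -14]
  [-17, -17, -18, -14, -19, -17, 0]
D(5):
  [0, 0, -1, 2, -10, -4, -12]
  [0, 0, -1, 2, -10, -4, -12]
  [1, 1, 0, 3, -9, -3, -11]
  [-3, -3, -4, 0, -12, -7, -15]
  [4, 4, 3, 6, 0, 0, -8]
  [0, 0, -1, 2, -4, 0, -12]
  [-15, -15, -16, -13, -19, -17, 0]
D(6):
  [0, 0, -1, 2, -8, -4, -12]
  [0, 0, -1, 2, -8, -4, -12]
  [1, 1, 0, 3, -7, -3, -11]
  [-3, -3, -4, 0, -11, -7, -15]
  [4, 4, 3, 6, 0, 0, -8]
  [0, 0, -1, 2, -4, 0, -12]
  [-15, -15, -16, -13, -19, -17, 0]
D(7):
  [0, 0, -1, 2, -8, -4, -12]
  [0, 0, -1, 2, -8, -4, -12]
  [1, 1, 0, 3, -7, -3, -11]
  [-3, -3, -4, 0, -11, -7, -15]
  [4, 4, 3, 6, 0, 0, -8]
  [0, 0, -1, 2, -4, 0, -12]
  [-15, -15, -16, -13, -19, -17, 0]
Answer: G* = [[0, 0, -1, 2, -8, -4, -12], [0, 0, -1, 2, -8, -4, -12], [1, 1, 0, 3, -7, -3, -11], [-3, -3, -4, 0, -11, -7, -15], [4, 4, 3, 6, 0, 0, -8], [0, 0, -1, 2, -4, 0, -12], [-15, -15, -16, -13, -19, -17, 0]]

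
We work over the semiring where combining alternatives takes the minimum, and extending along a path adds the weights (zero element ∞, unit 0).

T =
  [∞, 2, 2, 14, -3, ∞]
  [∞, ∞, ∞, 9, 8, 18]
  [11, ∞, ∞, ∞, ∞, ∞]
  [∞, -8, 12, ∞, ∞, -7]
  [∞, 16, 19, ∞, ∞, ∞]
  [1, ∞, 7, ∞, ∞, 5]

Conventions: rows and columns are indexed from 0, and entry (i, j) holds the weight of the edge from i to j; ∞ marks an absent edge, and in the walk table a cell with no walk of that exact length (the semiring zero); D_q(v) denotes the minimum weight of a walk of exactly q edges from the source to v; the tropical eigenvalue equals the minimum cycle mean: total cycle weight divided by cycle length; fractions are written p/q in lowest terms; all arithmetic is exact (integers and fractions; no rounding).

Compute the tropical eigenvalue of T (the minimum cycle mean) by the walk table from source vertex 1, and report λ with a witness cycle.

q=0: [∞, 0, ∞, ∞, ∞, ∞]
q=1: [∞, ∞, ∞, 9, 8, 18]
q=2: [19, 1, 21, ∞, ∞, 2]
q=3: [3, 21, 9, 10, 9, 7]
q=4: [8, 2, 5, 17, 0, 3]
q=5: [4, 9, 10, 11, 5, 8]
q=6: [9, 3, 6, 18, 1, 4]
Optimal cycle mean attained by: cycle 1->3->1, total 9 + (-8), length 2.
Answer: λ = 1/2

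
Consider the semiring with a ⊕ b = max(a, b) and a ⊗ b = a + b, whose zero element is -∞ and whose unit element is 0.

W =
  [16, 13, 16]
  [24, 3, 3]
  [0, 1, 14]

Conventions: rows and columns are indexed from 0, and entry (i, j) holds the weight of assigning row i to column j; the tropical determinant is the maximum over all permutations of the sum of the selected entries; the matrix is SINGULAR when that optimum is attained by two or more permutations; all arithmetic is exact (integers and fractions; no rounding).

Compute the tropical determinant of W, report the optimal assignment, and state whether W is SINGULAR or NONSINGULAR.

σ = (0, 1, 2): 16 + 3 + 14 = 33
σ = (0, 2, 1): 16 + 3 + 1 = 20
σ = (1, 0, 2): 13 + 24 + 14 = 51
σ = (1, 2, 0): 13 + 3 + 0 = 16
σ = (2, 0, 1): 16 + 24 + 1 = 41
σ = (2, 1, 0): 16 + 3 + 0 = 19
Optimal value attained by: σ = (1, 0, 2).
Answer: det⊕(W) = 51; verdict: NONSINGULAR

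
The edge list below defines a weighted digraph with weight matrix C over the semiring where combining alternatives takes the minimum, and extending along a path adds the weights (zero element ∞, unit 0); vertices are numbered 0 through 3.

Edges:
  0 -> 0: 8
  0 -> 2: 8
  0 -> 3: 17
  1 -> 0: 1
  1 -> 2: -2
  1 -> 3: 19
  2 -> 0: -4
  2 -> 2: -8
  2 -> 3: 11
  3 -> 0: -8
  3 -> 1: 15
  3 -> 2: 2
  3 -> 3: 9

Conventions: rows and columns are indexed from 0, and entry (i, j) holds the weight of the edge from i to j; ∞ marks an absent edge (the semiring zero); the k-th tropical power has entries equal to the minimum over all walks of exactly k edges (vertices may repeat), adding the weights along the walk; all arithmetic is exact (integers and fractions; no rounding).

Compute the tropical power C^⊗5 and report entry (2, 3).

C^⊗2:
  [4, 32, 0, 19]
  [-6, 34, -10, 9]
  [-12, 26, -16, 3]
  [-2, 24, -6, 9]
C^⊗3:
  [-4, 34, -8, 11]
  [-14, 24, -18, 1]
  [-20, 18, -24, -5]
  [-10, 24, -14, 5]
C^⊗4:
  [-12, 26, -16, 3]
  [-22, 16, -26, -7]
  [-28, 10, -32, -13]
  [-18, 20, -22, -3]
C^⊗5:
  [-20, 18, -24, -5]
  [-30, 8, -34, -15]
  [-36, 2, -40, -21]
  [-26, 12, -30, -11]
Key observation: the optimum is the walk 2->2->2->2->2->3, with weight (-8) + (-8) + (-8) + (-8) + 11 = -21.
Optimal value attained by: walk 2->2->2->2->2->3.
Answer: (C^⊗5)[2][3] = -21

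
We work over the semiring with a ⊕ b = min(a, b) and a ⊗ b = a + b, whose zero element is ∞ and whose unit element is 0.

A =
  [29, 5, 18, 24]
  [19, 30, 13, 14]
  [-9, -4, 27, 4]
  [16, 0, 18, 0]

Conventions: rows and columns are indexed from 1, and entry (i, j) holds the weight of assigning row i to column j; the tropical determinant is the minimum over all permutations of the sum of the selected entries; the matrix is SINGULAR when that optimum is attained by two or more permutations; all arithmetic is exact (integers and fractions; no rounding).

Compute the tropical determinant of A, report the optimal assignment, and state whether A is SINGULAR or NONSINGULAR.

σ = (1, 2, 3, 4): 29 + 30 + 27 + 0 = 86
σ = (1, 2, 4, 3): 29 + 30 + 4 + 18 = 81
σ = (1, 3, 2, 4): 29 + 13 + (-4) + 0 = 38
σ = (1, 3, 4, 2): 29 + 13 + 4 + 0 = 46
σ = (1, 4, 2, 3): 29 + 14 + (-4) + 18 = 57
σ = (1, 4, 3, 2): 29 + 14 + 27 + 0 = 70
σ = (2, 1, 3, 4): 5 + 19 + 27 + 0 = 51
σ = (2, 1, 4, 3): 5 + 19 + 4 + 18 = 46
σ = (2, 3, 1, 4): 5 + 13 + (-9) + 0 = 9
σ = (2, 3, 4, 1): 5 + 13 + 4 + 16 = 38
σ = (2, 4, 1, 3): 5 + 14 + (-9) + 18 = 28
σ = (2, 4, 3, 1): 5 + 14 + 27 + 16 = 62
σ = (3, 1, 2, 4): 18 + 19 + (-4) + 0 = 33
σ = (3, 1, 4, 2): 18 + 19 + 4 + 0 = 41
σ = (3, 2, 1, 4): 18 + 30 + (-9) + 0 = 39
σ = (3, 2, 4, 1): 18 + 30 + 4 + 16 = 68
σ = (3, 4, 1, 2): 18 + 14 + (-9) + 0 = 23
σ = (3, 4, 2, 1): 18 + 14 + (-4) + 16 = 44
σ = (4, 1, 2, 3): 24 + 19 + (-4) + 18 = 57
σ = (4, 1, 3, 2): 24 + 19 + 27 + 0 = 70
σ = (4, 2, 1, 3): 24 + 30 + (-9) + 18 = 63
σ = (4, 2, 3, 1): 24 + 30 + 27 + 16 = 97
σ = (4, 3, 1, 2): 24 + 13 + (-9) + 0 = 28
σ = (4, 3, 2, 1): 24 + 13 + (-4) + 16 = 49
Optimal value attained by: σ = (2, 3, 1, 4).
Answer: det⊕(A) = 9; verdict: NONSINGULAR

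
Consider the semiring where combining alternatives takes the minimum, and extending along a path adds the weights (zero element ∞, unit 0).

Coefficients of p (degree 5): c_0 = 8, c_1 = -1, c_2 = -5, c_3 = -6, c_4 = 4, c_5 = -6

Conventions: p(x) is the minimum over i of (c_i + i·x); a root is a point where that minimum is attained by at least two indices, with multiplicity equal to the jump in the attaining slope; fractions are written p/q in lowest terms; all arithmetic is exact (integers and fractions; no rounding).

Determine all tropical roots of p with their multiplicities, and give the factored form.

hull edge (i=0, c=8) to (i=1, c=-1): slope -9, span 1
hull edge (i=1, c=-1) to (i=2, c=-5): slope -4, span 1
hull edge (i=2, c=-5) to (i=3, c=-6): slope -1, span 1
hull edge (i=3, c=-6) to (i=5, c=-6): slope 0, span 2
Factored form: p(x) = -6 ⊗ (x ⊕ 0) ⊗ (x ⊕ 0) ⊗ (x ⊕ 1) ⊗ (x ⊕ 4) ⊗ (x ⊕ 9)
Answer: roots = 0 (mult 2), 1 (mult 1), 4 (mult 1), 9 (mult 1)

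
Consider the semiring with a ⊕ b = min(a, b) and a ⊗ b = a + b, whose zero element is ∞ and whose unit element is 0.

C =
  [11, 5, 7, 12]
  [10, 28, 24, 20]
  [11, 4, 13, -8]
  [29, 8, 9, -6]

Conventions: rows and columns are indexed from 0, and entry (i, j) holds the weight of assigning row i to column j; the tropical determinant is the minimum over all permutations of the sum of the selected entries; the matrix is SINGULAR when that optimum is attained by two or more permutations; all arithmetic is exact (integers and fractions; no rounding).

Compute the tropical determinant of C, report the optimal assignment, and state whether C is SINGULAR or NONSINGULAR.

σ = (0, 1, 2, 3): 11 + 28 + 13 + (-6) = 46
σ = (0, 1, 3, 2): 11 + 28 + (-8) + 9 = 40
σ = (0, 2, 1, 3): 11 + 24 + 4 + (-6) = 33
σ = (0, 2, 3, 1): 11 + 24 + (-8) + 8 = 35
σ = (0, 3, 1, 2): 11 + 20 + 4 + 9 = 44
σ = (0, 3, 2, 1): 11 + 20 + 13 + 8 = 52
σ = (1, 0, 2, 3): 5 + 10 + 13 + (-6) = 22
σ = (1, 0, 3, 2): 5 + 10 + (-8) + 9 = 16
σ = (1, 2, 0, 3): 5 + 24 + 11 + (-6) = 34
σ = (1, 2, 3, 0): 5 + 24 + (-8) + 29 = 50
σ = (1, 3, 0, 2): 5 + 20 + 11 + 9 = 45
σ = (1, 3, 2, 0): 5 + 20 + 13 + 29 = 67
σ = (2, 0, 1, 3): 7 + 10 + 4 + (-6) = 15
σ = (2, 0, 3, 1): 7 + 10 + (-8) + 8 = 17
σ = (2, 1, 0, 3): 7 + 28 + 11 + (-6) = 40
σ = (2, 1, 3, 0): 7 + 28 + (-8) + 29 = 56
σ = (2, 3, 0, 1): 7 + 20 + 11 + 8 = 46
σ = (2, 3, 1, 0): 7 + 20 + 4 + 29 = 60
σ = (3, 0, 1, 2): 12 + 10 + 4 + 9 = 35
σ = (3, 0, 2, 1): 12 + 10 + 13 + 8 = 43
σ = (3, 1, 0, 2): 12 + 28 + 11 + 9 = 60
σ = (3, 1, 2, 0): 12 + 28 + 13 + 29 = 82
σ = (3, 2, 0, 1): 12 + 24 + 11 + 8 = 55
σ = (3, 2, 1, 0): 12 + 24 + 4 + 29 = 69
Optimal value attained by: σ = (2, 0, 1, 3).
Answer: det⊕(C) = 15; verdict: NONSINGULAR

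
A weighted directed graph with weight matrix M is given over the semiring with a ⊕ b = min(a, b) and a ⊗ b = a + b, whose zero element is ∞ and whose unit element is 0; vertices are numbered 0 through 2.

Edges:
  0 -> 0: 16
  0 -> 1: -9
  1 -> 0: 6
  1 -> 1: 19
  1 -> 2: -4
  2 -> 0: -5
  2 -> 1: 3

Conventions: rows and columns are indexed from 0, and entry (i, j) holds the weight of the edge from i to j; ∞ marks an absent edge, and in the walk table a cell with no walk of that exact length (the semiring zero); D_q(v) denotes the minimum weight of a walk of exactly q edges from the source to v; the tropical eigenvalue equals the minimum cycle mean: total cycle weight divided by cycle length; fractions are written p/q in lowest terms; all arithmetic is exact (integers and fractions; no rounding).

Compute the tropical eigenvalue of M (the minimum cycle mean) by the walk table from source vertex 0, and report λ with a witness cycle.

q=0: [0, ∞, ∞]
q=1: [16, -9, ∞]
q=2: [-3, 7, -13]
q=3: [-18, -12, 3]
Optimal cycle mean attained by: cycle 0->1->2->0, total (-9) + (-4) + (-5), length 3.
Answer: λ = -6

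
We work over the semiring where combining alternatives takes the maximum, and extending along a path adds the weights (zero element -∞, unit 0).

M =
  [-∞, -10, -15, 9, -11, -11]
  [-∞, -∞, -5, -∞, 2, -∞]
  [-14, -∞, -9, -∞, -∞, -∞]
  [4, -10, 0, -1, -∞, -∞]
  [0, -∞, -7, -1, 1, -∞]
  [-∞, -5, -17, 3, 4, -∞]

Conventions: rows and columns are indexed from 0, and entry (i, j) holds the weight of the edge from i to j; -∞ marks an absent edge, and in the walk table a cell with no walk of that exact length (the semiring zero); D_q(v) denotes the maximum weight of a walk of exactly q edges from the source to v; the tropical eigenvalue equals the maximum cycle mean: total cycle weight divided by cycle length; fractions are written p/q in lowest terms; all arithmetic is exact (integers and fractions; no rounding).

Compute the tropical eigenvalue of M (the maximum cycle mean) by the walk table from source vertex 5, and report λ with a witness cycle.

q=0: [-∞, -∞, -∞, -∞, -∞, 0]
q=1: [-∞, -5, -17, 3, 4, -∞]
q=2: [7, -7, 3, 3, 5, -∞]
q=3: [7, -3, 3, 16, 6, -4]
q=4: [20, 6, 16, 16, 7, -4]
q=5: [20, 10, 16, 29, 9, 9]
q=6: [33, 19, 29, 29, 13, 9]
Optimal cycle mean attained by: cycle 0->3->0, total 9 + 4, length 2.
Answer: λ = 13/2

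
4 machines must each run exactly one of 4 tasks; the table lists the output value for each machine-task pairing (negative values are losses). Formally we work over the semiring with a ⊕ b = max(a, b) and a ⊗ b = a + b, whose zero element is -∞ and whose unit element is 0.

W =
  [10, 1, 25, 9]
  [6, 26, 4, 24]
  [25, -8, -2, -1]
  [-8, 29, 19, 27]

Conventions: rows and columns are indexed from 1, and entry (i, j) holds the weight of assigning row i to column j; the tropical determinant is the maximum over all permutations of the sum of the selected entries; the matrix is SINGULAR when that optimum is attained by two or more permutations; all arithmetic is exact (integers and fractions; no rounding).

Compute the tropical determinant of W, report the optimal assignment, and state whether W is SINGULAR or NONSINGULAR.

σ = (1, 2, 3, 4): 10 + 26 + (-2) + 27 = 61
σ = (1, 2, 4, 3): 10 + 26 + (-1) + 19 = 54
σ = (1, 3, 2, 4): 10 + 4 + (-8) + 27 = 33
σ = (1, 3, 4, 2): 10 + 4 + (-1) + 29 = 42
σ = (1, 4, 2, 3): 10 + 24 + (-8) + 19 = 45
σ = (1, 4, 3, 2): 10 + 24 + (-2) + 29 = 61
σ = (2, 1, 3, 4): 1 + 6 + (-2) + 27 = 32
σ = (2, 1, 4, 3): 1 + 6 + (-1) + 19 = 25
σ = (2, 3, 1, 4): 1 + 4 + 25 + 27 = 57
σ = (2, 3, 4, 1): 1 + 4 + (-1) + (-8) = -4
σ = (2, 4, 1, 3): 1 + 24 + 25 + 19 = 69
σ = (2, 4, 3, 1): 1 + 24 + (-2) + (-8) = 15
σ = (3, 1, 2, 4): 25 + 6 + (-8) + 27 = 50
σ = (3, 1, 4, 2): 25 + 6 + (-1) + 29 = 59
σ = (3, 2, 1, 4): 25 + 26 + 25 + 27 = 103
σ = (3, 2, 4, 1): 25 + 26 + (-1) + (-8) = 42
σ = (3, 4, 1, 2): 25 + 24 + 25 + 29 = 103
σ = (3, 4, 2, 1): 25 + 24 + (-8) + (-8) = 33
σ = (4, 1, 2, 3): 9 + 6 + (-8) + 19 = 26
σ = (4, 1, 3, 2): 9 + 6 + (-2) + 29 = 42
σ = (4, 2, 1, 3): 9 + 26 + 25 + 19 = 79
σ = (4, 2, 3, 1): 9 + 26 + (-2) + (-8) = 25
σ = (4, 3, 1, 2): 9 + 4 + 25 + 29 = 67
σ = (4, 3, 2, 1): 9 + 4 + (-8) + (-8) = -3
Optimal value attained by: σ = (3, 2, 1, 4).
Answer: det⊕(W) = 103; verdict: SINGULAR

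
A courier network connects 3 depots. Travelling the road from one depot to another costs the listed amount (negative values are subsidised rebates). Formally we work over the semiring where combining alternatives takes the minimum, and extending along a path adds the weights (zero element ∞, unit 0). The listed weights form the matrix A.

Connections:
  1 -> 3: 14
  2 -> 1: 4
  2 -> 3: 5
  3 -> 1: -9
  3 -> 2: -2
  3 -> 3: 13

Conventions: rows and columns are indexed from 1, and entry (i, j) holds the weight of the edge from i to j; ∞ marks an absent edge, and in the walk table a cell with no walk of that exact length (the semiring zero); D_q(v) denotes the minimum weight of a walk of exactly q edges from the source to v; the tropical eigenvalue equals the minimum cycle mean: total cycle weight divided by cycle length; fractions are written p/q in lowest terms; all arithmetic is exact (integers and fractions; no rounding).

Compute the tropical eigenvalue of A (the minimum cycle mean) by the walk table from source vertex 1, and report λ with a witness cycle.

q=0: [0, ∞, ∞]
q=1: [∞, ∞, 14]
q=2: [5, 12, 27]
q=3: [16, 25, 17]
Optimal cycle mean attained by: cycle 2->3->2, total 5 + (-2), length 2.
Answer: λ = 3/2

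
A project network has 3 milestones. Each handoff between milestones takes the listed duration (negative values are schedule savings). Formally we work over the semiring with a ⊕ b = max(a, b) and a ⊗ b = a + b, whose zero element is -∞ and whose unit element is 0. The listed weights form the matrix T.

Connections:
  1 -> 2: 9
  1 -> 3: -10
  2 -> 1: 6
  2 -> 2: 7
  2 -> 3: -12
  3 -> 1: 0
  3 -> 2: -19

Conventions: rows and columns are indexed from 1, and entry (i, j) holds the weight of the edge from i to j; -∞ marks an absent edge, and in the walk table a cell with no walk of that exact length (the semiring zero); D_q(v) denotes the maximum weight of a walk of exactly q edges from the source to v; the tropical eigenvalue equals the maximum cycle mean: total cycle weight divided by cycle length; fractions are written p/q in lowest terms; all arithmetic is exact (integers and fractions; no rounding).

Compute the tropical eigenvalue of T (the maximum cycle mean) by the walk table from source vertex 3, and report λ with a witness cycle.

q=0: [-∞, -∞, 0]
q=1: [0, -19, -∞]
q=2: [-13, 9, -10]
q=3: [15, 16, -3]
Optimal cycle mean attained by: cycle 1->2->1, total 9 + 6, length 2.
Answer: λ = 15/2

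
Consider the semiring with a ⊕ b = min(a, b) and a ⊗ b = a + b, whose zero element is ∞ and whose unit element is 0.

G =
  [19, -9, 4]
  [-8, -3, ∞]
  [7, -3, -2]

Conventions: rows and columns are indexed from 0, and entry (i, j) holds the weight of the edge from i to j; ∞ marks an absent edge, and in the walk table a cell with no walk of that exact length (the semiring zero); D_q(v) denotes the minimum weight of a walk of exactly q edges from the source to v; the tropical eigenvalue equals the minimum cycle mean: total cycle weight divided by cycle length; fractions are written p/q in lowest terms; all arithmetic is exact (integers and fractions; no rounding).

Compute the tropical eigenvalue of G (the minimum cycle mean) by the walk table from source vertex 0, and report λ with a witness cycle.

q=0: [0, ∞, ∞]
q=1: [19, -9, 4]
q=2: [-17, -12, 2]
q=3: [-20, -26, -13]
Optimal cycle mean attained by: cycle 0->1->0, total (-9) + (-8), length 2.
Answer: λ = -17/2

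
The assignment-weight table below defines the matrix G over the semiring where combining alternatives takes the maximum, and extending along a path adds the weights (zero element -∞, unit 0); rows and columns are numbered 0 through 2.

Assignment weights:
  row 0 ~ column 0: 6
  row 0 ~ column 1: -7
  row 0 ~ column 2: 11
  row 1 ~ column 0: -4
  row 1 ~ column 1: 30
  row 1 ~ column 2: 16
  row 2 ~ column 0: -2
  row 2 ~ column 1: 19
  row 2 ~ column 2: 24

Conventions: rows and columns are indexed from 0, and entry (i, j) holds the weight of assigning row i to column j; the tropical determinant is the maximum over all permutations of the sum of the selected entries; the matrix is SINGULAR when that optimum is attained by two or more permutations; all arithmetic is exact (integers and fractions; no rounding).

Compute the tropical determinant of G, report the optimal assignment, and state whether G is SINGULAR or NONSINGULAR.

σ = (0, 1, 2): 6 + 30 + 24 = 60
σ = (0, 2, 1): 6 + 16 + 19 = 41
σ = (1, 0, 2): (-7) + (-4) + 24 = 13
σ = (1, 2, 0): (-7) + 16 + (-2) = 7
σ = (2, 0, 1): 11 + (-4) + 19 = 26
σ = (2, 1, 0): 11 + 30 + (-2) = 39
Optimal value attained by: σ = (0, 1, 2).
Answer: det⊕(G) = 60; verdict: NONSINGULAR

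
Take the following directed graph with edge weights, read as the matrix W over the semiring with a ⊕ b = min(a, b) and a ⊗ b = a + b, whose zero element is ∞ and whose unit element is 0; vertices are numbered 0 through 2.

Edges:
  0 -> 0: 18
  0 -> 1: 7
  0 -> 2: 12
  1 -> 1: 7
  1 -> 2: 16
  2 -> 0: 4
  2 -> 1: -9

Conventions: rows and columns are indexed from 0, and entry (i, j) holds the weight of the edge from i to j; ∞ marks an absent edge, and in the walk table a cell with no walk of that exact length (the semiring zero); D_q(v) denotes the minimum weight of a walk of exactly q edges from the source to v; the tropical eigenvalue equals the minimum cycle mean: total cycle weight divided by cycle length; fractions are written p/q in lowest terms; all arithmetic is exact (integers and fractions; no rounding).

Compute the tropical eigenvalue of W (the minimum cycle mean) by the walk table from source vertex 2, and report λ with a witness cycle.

q=0: [∞, ∞, 0]
q=1: [4, -9, ∞]
q=2: [22, -2, 7]
q=3: [11, -2, 14]
Optimal cycle mean attained by: cycle 1->2->1, total 16 + (-9), length 2.
Answer: λ = 7/2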